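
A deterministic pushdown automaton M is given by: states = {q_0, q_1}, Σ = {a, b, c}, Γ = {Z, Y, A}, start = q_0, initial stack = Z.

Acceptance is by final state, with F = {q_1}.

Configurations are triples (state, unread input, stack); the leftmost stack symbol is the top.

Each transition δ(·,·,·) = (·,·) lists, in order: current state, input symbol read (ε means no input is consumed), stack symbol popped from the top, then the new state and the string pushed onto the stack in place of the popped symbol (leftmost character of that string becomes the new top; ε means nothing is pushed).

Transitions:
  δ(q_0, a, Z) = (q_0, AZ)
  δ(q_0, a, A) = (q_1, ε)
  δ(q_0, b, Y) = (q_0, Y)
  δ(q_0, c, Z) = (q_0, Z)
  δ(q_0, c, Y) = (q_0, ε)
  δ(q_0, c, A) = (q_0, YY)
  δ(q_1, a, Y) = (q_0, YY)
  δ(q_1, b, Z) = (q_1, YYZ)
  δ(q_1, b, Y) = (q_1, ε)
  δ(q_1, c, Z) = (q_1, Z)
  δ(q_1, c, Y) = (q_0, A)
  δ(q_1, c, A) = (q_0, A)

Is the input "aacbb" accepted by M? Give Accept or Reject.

Accept

(q_0, aacbb, Z)
  read a, top Z: go to q_0, push AZ → (q_0, acbb, AZ)
  read a, top A: go to q_1, push ε → (q_1, cbb, Z)
  read c, top Z: go to q_1, push Z → (q_1, bb, Z)
  read b, top Z: go to q_1, push YYZ → (q_1, b, YYZ)
  read b, top Y: go to q_1, push ε → (q_1, ε, YZ)
All input consumed; state q_1 ∈ F.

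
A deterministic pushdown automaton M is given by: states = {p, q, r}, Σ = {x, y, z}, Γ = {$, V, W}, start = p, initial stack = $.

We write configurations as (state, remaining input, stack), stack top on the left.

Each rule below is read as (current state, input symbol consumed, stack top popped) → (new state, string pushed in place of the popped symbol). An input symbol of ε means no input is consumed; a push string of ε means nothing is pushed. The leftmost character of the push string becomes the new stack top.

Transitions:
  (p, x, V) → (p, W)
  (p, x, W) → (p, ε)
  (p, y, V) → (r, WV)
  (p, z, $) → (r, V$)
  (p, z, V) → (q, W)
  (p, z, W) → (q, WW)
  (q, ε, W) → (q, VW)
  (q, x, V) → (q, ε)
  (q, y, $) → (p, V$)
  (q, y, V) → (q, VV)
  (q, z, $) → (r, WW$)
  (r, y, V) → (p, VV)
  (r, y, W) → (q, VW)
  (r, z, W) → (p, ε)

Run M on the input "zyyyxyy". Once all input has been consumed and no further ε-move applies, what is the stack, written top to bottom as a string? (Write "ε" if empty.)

(p, zyyyxyy, $)
  read z, top $: go to r, push V$ → (r, yyyxyy, V$)
  read y, top V: go to p, push VV → (p, yyxyy, VV$)
  read y, top V: go to r, push WV → (r, yxyy, WVV$)
  read y, top W: go to q, push VW → (q, xyy, VWVV$)
  read x, top V: go to q, push ε → (q, yy, WVV$)
  ε-move, top W: go to q, push VW → (q, yy, VWVV$)
  read y, top V: go to q, push VV → (q, y, VVWVV$)
  read y, top V: go to q, push VV → (q, ε, VVVWVV$)
All input consumed in state q with stack VVVWVV$.

VVVWVV$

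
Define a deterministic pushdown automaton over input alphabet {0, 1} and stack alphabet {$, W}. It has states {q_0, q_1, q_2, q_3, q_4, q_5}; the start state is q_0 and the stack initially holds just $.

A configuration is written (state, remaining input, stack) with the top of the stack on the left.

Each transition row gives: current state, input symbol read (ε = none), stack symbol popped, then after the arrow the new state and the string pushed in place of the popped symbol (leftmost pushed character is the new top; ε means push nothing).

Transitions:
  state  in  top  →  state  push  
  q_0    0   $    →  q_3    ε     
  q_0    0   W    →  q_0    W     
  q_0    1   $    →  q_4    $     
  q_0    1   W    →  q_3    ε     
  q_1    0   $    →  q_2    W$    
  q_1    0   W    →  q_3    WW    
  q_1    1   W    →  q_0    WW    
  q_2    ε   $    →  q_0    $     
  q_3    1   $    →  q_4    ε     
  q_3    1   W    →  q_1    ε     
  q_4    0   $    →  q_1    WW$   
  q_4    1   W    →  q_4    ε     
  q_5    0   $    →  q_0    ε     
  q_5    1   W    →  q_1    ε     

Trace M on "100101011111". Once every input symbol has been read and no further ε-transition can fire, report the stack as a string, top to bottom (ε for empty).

WW$

(q_0, 100101011111, $) ⊢ (q_4, 00101011111, $) ⊢ (q_1, 0101011111, WW$) ⊢ (q_3, 101011111, WWW$) ⊢ (q_1, 01011111, WW$) ⊢ (q_3, 1011111, WWW$) ⊢ (q_1, 011111, WW$) ⊢ (q_3, 11111, WWW$) ⊢ (q_1, 1111, WW$) ⊢ (q_0, 111, WWW$) ⊢ (q_3, 11, WW$) ⊢ (q_1, 1, W$) ⊢ (q_0, ε, WW$)
All input consumed in state q_0 with stack WW$.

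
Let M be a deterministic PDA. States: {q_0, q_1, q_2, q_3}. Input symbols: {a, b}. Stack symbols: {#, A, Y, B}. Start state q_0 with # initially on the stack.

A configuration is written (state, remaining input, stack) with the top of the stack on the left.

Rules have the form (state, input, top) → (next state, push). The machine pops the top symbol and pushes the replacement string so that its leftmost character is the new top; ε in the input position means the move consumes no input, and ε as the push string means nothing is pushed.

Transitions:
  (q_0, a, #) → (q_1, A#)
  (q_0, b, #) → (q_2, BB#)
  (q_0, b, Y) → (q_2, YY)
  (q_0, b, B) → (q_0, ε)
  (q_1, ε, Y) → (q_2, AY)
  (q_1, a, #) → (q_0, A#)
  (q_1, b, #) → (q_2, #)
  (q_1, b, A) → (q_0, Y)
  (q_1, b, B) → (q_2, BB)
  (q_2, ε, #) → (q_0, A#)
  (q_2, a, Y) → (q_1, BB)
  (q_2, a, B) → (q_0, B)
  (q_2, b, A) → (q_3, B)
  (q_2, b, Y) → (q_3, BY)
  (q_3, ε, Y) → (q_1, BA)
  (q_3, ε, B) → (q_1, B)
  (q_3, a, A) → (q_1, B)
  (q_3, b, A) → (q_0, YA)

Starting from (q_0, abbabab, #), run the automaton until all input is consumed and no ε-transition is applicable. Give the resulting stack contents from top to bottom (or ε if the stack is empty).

(q_0, abbabab, #) ⊢ (q_1, bbabab, A#) ⊢ (q_0, babab, Y#) ⊢ (q_2, abab, YY#) ⊢ (q_1, bab, BBY#) ⊢ (q_2, ab, BBBY#) ⊢ (q_0, b, BBBY#) ⊢ (q_0, ε, BBY#)
All input consumed in state q_0 with stack BBY#.

BBY#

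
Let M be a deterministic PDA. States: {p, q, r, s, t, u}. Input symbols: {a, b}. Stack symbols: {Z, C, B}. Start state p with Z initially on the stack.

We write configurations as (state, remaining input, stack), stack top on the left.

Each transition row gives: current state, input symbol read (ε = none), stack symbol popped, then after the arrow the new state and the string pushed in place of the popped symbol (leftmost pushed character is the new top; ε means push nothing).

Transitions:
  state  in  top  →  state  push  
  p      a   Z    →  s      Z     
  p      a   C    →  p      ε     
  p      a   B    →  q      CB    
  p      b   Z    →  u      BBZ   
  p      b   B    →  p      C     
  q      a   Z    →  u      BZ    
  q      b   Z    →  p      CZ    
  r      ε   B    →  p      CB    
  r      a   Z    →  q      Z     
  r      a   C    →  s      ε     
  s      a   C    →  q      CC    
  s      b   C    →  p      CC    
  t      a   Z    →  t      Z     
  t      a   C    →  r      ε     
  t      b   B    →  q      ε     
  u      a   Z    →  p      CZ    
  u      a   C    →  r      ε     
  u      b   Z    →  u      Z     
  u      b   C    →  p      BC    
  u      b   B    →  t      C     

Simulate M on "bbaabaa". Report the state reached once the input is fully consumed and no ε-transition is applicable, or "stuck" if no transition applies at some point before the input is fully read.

(p, bbaabaa, Z) ⊢ (u, baabaa, BBZ) ⊢ (t, aabaa, CBZ) ⊢ (r, abaa, BZ) ⊢ (p, abaa, CBZ) ⊢ (p, baa, BZ) ⊢ (p, aa, CZ) ⊢ (p, a, Z) ⊢ (s, ε, Z)
All input consumed; M is in state s.

s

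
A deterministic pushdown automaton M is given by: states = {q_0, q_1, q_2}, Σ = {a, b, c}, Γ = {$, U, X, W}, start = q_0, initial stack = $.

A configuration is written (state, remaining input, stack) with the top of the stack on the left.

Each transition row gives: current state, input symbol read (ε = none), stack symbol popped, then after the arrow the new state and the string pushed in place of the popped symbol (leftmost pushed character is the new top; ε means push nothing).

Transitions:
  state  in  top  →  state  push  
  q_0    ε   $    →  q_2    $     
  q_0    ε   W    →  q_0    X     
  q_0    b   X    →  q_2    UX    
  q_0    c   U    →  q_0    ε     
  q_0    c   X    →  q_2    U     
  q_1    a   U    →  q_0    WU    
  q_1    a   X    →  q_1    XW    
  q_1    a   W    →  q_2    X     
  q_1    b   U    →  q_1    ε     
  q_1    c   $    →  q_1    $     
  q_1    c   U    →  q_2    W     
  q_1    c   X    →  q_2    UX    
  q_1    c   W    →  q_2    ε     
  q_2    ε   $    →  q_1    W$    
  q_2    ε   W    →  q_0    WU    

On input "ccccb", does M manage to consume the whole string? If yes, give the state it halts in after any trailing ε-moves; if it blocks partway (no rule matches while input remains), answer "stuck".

stuck

(q_0, ccccb, $)
  ε-move, top $: go to q_2, push $ → (q_2, ccccb, $)
  ε-move, top $: go to q_1, push W$ → (q_1, ccccb, W$)
  read c, top W: go to q_2, push ε → (q_2, cccb, $)
  ε-move, top $: go to q_1, push W$ → (q_1, cccb, W$)
  read c, top W: go to q_2, push ε → (q_2, ccb, $)
  ε-move, top $: go to q_1, push W$ → (q_1, ccb, W$)
  read c, top W: go to q_2, push ε → (q_2, cb, $)
  ε-move, top $: go to q_1, push W$ → (q_1, cb, W$)
  read c, top W: go to q_2, push ε → (q_2, b, $)
  ε-move, top $: go to q_1, push W$ → (q_1, b, W$)
No transition for (q_1, b, top W); M blocks with input b remaining.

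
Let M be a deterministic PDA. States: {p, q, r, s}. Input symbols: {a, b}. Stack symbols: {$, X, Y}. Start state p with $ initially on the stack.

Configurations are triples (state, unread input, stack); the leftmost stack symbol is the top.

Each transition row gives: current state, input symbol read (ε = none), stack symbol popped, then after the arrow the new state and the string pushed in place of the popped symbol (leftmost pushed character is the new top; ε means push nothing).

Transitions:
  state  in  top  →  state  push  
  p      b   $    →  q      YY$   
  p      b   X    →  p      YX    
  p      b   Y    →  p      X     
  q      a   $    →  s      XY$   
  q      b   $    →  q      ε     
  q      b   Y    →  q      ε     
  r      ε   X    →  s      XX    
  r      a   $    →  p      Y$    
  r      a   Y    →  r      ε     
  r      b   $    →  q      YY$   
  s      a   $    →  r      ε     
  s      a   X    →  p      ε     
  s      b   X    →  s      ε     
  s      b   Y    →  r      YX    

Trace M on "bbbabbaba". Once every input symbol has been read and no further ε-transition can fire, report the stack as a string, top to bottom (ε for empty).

(p, bbbabbaba, $)
  read b, top $: go to q, push YY$ → (q, bbabbaba, YY$)
  read b, top Y: go to q, push ε → (q, babbaba, Y$)
  read b, top Y: go to q, push ε → (q, abbaba, $)
  read a, top $: go to s, push XY$ → (s, bbaba, XY$)
  read b, top X: go to s, push ε → (s, baba, Y$)
  read b, top Y: go to r, push YX → (r, aba, YX$)
  read a, top Y: go to r, push ε → (r, ba, X$)
  ε-move, top X: go to s, push XX → (s, ba, XX$)
  read b, top X: go to s, push ε → (s, a, X$)
  read a, top X: go to p, push ε → (p, ε, $)
All input consumed in state p with stack $.

$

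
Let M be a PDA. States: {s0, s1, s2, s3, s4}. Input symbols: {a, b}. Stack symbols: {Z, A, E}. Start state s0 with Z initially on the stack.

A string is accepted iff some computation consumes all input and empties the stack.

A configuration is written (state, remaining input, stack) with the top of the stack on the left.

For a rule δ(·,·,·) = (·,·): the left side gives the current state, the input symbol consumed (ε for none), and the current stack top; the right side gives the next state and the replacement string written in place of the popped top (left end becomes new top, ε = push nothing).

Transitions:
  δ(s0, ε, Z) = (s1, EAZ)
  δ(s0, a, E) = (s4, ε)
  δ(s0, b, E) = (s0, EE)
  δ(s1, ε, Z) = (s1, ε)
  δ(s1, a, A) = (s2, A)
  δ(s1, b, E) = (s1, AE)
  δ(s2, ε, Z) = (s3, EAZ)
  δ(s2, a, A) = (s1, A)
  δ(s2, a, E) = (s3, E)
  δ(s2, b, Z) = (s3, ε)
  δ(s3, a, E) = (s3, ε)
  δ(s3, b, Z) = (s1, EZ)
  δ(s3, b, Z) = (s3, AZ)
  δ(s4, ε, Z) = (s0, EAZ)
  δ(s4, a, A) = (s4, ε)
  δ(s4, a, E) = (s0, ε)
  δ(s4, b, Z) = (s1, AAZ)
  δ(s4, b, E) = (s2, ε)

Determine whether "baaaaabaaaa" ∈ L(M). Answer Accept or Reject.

Reject

No computation consumes all input and empties the stack.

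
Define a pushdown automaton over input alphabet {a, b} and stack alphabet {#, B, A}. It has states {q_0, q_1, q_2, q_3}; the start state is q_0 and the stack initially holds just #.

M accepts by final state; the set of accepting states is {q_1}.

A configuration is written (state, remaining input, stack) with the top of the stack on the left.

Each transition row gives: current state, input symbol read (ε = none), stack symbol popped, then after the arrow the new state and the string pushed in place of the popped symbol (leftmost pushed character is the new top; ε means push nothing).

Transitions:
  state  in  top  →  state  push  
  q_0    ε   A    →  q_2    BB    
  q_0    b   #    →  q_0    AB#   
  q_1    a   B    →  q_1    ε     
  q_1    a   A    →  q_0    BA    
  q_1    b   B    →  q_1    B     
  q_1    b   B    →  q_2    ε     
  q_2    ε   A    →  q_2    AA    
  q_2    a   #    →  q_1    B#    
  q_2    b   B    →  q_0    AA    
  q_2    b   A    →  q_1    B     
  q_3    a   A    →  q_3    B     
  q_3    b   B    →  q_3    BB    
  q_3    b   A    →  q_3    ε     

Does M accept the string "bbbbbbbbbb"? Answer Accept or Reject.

No computation consumes all input and reaches a final state.

Reject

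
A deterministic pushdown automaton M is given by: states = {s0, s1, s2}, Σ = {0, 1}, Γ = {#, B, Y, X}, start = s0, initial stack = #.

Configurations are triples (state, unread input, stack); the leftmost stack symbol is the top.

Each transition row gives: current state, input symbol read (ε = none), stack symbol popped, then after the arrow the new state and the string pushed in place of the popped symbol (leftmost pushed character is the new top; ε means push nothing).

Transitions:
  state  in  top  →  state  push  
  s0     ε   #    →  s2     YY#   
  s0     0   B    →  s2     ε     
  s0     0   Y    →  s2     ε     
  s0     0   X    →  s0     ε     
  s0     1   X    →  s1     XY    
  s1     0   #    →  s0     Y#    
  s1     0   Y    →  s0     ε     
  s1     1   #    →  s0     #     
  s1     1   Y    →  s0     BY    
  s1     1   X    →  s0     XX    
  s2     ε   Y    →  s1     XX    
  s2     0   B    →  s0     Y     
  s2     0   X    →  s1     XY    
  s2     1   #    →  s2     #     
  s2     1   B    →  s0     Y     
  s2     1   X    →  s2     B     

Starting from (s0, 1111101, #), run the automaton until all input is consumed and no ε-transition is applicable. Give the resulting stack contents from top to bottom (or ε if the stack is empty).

XYYXYXXY#

(s0, 1111101, #)
  ε-move, top #: go to s2, push YY# → (s2, 1111101, YY#)
  ε-move, top Y: go to s1, push XX → (s1, 1111101, XXY#)
  read 1, top X: go to s0, push XX → (s0, 111101, XXXY#)
  read 1, top X: go to s1, push XY → (s1, 11101, XYXXY#)
  read 1, top X: go to s0, push XX → (s0, 1101, XXYXXY#)
  read 1, top X: go to s1, push XY → (s1, 101, XYXYXXY#)
  read 1, top X: go to s0, push XX → (s0, 01, XXYXYXXY#)
  read 0, top X: go to s0, push ε → (s0, 1, XYXYXXY#)
  read 1, top X: go to s1, push XY → (s1, ε, XYYXYXXY#)
All input consumed in state s1 with stack XYYXYXXY#.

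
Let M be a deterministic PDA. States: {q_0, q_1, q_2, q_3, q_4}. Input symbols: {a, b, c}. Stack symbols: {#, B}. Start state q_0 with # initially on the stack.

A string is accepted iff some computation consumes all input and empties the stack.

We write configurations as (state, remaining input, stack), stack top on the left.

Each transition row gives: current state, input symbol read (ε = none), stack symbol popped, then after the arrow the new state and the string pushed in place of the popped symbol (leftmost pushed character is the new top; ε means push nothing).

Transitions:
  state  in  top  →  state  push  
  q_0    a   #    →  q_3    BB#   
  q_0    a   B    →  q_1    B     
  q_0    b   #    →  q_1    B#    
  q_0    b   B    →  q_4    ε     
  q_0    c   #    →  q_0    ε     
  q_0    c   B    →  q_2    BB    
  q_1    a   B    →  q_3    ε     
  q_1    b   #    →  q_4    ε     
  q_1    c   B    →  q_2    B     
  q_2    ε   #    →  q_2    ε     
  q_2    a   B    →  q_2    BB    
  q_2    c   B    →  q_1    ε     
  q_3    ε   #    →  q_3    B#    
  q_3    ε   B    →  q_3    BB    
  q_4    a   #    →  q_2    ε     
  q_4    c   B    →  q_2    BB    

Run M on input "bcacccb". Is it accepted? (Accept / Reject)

Accept

(q_0, bcacccb, #)
  read b, top #: go to q_1, push B# → (q_1, cacccb, B#)
  read c, top B: go to q_2, push B → (q_2, acccb, B#)
  read a, top B: go to q_2, push BB → (q_2, cccb, BB#)
  read c, top B: go to q_1, push ε → (q_1, ccb, B#)
  read c, top B: go to q_2, push B → (q_2, cb, B#)
  read c, top B: go to q_1, push ε → (q_1, b, #)
  read b, top #: go to q_4, push ε → (q_4, ε, ε)
All input consumed and the stack is empty.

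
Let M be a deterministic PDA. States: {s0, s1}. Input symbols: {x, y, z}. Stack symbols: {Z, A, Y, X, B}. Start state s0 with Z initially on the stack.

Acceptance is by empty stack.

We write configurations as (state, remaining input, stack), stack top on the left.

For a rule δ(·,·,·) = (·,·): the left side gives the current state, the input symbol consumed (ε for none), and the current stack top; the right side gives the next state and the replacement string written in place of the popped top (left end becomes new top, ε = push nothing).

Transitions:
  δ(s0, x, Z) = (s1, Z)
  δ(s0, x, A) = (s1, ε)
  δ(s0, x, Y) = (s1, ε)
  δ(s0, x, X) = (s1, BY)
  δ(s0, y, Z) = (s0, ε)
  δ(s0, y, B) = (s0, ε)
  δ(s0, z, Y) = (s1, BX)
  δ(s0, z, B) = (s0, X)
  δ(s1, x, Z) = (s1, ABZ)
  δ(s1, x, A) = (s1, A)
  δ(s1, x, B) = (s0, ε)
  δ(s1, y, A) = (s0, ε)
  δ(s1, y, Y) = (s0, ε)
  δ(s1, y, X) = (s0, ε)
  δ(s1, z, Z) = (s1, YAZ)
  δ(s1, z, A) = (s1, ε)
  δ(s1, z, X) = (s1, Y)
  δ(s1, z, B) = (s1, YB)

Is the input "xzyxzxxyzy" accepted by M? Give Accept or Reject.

(s0, xzyxzxxyzy, Z)
  read x, top Z: go to s1, push Z → (s1, zyxzxxyzy, Z)
  read z, top Z: go to s1, push YAZ → (s1, yxzxxyzy, YAZ)
  read y, top Y: go to s0, push ε → (s0, xzxxyzy, AZ)
  read x, top A: go to s1, push ε → (s1, zxxyzy, Z)
  read z, top Z: go to s1, push YAZ → (s1, xxyzy, YAZ)
No transition applies at (s1, xxyzy, YAZ); input not fully consumed.

Reject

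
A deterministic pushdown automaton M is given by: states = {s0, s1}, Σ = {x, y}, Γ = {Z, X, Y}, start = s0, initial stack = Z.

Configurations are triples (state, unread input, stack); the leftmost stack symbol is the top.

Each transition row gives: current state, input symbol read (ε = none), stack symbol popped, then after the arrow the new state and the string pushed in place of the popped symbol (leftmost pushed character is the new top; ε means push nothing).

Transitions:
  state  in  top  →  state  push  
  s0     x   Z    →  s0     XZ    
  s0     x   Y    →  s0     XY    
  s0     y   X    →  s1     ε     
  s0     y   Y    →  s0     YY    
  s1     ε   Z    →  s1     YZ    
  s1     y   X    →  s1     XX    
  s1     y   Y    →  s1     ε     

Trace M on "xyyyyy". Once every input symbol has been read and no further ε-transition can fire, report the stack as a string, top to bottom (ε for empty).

(s0, xyyyyy, Z)
  read x, top Z: go to s0, push XZ → (s0, yyyyy, XZ)
  read y, top X: go to s1, push ε → (s1, yyyy, Z)
  ε-move, top Z: go to s1, push YZ → (s1, yyyy, YZ)
  read y, top Y: go to s1, push ε → (s1, yyy, Z)
  ε-move, top Z: go to s1, push YZ → (s1, yyy, YZ)
  read y, top Y: go to s1, push ε → (s1, yy, Z)
  ε-move, top Z: go to s1, push YZ → (s1, yy, YZ)
  read y, top Y: go to s1, push ε → (s1, y, Z)
  ε-move, top Z: go to s1, push YZ → (s1, y, YZ)
  read y, top Y: go to s1, push ε → (s1, ε, Z)
  ε-move, top Z: go to s1, push YZ → (s1, ε, YZ)
All input consumed in state s1 with stack YZ.

YZ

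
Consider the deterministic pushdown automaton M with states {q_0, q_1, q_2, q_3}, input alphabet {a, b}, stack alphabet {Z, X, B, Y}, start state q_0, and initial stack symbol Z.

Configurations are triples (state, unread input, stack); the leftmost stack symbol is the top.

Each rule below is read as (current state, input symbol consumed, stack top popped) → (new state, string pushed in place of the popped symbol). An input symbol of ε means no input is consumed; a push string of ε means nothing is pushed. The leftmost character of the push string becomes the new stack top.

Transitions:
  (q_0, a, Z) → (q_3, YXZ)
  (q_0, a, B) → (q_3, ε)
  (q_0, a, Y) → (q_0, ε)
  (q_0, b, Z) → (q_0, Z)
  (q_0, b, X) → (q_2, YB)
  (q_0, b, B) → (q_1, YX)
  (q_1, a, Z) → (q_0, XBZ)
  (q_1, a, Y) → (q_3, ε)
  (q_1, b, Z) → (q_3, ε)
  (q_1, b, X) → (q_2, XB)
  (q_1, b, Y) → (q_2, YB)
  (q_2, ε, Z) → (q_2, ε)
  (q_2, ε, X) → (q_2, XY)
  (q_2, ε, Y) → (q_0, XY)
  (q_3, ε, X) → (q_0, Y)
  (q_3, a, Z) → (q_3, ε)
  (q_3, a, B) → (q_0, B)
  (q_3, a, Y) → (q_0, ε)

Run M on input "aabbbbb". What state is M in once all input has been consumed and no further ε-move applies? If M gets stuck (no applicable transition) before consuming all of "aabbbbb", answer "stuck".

(q_0, aabbbbb, Z)
  read a, top Z: go to q_3, push YXZ → (q_3, abbbbb, YXZ)
  read a, top Y: go to q_0, push ε → (q_0, bbbbb, XZ)
  read b, top X: go to q_2, push YB → (q_2, bbbb, YBZ)
  ε-move, top Y: go to q_0, push XY → (q_0, bbbb, XYBZ)
  read b, top X: go to q_2, push YB → (q_2, bbb, YBYBZ)
  ε-move, top Y: go to q_0, push XY → (q_0, bbb, XYBYBZ)
  read b, top X: go to q_2, push YB → (q_2, bb, YBYBYBZ)
  ε-move, top Y: go to q_0, push XY → (q_0, bb, XYBYBYBZ)
  read b, top X: go to q_2, push YB → (q_2, b, YBYBYBYBZ)
  ε-move, top Y: go to q_0, push XY → (q_0, b, XYBYBYBYBZ)
  read b, top X: go to q_2, push YB → (q_2, ε, YBYBYBYBYBZ)
  ε-move, top Y: go to q_0, push XY → (q_0, ε, XYBYBYBYBYBZ)
All input consumed; M is in state q_0.

q_0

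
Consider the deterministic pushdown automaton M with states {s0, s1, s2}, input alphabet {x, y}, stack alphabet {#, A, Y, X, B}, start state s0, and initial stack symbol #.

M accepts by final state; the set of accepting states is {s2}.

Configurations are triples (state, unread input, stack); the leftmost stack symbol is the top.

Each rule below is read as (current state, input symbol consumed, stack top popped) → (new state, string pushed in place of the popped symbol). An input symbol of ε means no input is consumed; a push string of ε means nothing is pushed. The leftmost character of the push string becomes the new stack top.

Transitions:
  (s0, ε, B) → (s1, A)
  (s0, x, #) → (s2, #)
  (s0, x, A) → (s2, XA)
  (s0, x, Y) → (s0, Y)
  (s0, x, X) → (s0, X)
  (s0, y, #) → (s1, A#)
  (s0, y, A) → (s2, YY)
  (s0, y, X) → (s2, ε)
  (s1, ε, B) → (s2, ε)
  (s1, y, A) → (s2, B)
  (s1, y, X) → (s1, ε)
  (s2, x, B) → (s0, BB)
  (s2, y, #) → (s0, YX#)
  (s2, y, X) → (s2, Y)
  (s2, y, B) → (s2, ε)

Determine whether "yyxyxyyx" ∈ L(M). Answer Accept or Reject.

(s0, yyxyxyyx, #)
  read y, top #: go to s1, push A# → (s1, yxyxyyx, A#)
  read y, top A: go to s2, push B → (s2, xyxyyx, B#)
  read x, top B: go to s0, push BB → (s0, yxyyx, BB#)
  ε-move, top B: go to s1, push A → (s1, yxyyx, AB#)
  read y, top A: go to s2, push B → (s2, xyyx, BB#)
  read x, top B: go to s0, push BB → (s0, yyx, BBB#)
  ε-move, top B: go to s1, push A → (s1, yyx, ABB#)
  read y, top A: go to s2, push B → (s2, yx, BBB#)
  read y, top B: go to s2, push ε → (s2, x, BB#)
  read x, top B: go to s0, push BB → (s0, ε, BBB#)
  ε-move, top B: go to s1, push A → (s1, ε, ABB#)
All input consumed; state s1 ∉ F and no further ε-move applies.

Reject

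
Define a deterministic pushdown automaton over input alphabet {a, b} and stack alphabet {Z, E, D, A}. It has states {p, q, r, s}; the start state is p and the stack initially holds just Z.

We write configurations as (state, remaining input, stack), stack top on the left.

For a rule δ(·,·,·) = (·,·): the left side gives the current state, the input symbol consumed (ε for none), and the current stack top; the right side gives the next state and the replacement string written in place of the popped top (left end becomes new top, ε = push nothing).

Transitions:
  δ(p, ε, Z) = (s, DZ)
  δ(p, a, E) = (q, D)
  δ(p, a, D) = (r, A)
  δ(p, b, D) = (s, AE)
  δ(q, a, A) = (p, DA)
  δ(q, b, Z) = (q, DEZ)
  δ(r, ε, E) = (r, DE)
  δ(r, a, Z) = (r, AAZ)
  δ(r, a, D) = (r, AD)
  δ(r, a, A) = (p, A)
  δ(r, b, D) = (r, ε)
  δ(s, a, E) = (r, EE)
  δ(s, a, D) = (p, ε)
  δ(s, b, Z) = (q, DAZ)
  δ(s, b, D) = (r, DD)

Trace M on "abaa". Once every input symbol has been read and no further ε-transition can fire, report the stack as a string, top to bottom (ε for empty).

(p, abaa, Z)
  ε-move, top Z: go to s, push DZ → (s, abaa, DZ)
  read a, top D: go to p, push ε → (p, baa, Z)
  ε-move, top Z: go to s, push DZ → (s, baa, DZ)
  read b, top D: go to r, push DD → (r, aa, DDZ)
  read a, top D: go to r, push AD → (r, a, ADDZ)
  read a, top A: go to p, push A → (p, ε, ADDZ)
All input consumed in state p with stack ADDZ.

ADDZ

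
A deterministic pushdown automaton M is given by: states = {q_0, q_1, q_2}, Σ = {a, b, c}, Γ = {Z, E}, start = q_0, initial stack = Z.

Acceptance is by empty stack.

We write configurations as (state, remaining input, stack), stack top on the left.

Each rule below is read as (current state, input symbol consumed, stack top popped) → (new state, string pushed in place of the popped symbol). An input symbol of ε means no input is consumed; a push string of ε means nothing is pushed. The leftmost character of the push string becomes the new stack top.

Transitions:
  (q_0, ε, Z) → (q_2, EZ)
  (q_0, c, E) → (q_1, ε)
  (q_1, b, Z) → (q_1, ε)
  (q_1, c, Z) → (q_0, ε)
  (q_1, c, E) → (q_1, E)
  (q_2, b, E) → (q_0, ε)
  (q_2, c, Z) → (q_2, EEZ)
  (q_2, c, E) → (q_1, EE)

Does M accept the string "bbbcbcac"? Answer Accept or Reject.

(q_0, bbbcbcac, Z)
  ε-move, top Z: go to q_2, push EZ → (q_2, bbbcbcac, EZ)
  read b, top E: go to q_0, push ε → (q_0, bbcbcac, Z)
  ε-move, top Z: go to q_2, push EZ → (q_2, bbcbcac, EZ)
  read b, top E: go to q_0, push ε → (q_0, bcbcac, Z)
  ε-move, top Z: go to q_2, push EZ → (q_2, bcbcac, EZ)
  read b, top E: go to q_0, push ε → (q_0, cbcac, Z)
  ε-move, top Z: go to q_2, push EZ → (q_2, cbcac, EZ)
  read c, top E: go to q_1, push EE → (q_1, bcac, EEZ)
No transition applies at (q_1, bcac, EEZ); input not fully consumed.

Reject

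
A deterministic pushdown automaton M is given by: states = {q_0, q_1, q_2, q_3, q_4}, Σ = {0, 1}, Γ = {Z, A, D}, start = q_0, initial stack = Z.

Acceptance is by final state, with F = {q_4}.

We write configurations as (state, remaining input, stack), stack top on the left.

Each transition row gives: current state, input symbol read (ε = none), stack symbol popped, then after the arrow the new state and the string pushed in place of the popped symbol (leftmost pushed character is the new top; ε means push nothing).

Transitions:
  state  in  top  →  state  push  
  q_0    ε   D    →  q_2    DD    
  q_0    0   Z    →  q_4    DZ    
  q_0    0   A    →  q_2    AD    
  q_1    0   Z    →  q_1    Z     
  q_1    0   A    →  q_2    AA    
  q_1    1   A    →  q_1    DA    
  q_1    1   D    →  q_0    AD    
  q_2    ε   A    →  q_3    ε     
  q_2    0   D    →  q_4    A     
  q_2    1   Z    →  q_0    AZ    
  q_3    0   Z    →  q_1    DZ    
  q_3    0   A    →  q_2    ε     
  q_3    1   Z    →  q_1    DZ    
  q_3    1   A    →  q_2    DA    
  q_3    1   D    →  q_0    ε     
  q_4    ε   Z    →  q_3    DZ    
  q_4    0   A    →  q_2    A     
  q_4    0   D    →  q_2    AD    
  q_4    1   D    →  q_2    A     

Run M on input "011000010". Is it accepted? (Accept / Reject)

(q_0, 011000010, Z)
  read 0, top Z: go to q_4, push DZ → (q_4, 11000010, DZ)
  read 1, top D: go to q_2, push A → (q_2, 1000010, AZ)
  ε-move, top A: go to q_3, push ε → (q_3, 1000010, Z)
  read 1, top Z: go to q_1, push DZ → (q_1, 000010, DZ)
No transition applies at (q_1, 000010, DZ); input not fully consumed.

Reject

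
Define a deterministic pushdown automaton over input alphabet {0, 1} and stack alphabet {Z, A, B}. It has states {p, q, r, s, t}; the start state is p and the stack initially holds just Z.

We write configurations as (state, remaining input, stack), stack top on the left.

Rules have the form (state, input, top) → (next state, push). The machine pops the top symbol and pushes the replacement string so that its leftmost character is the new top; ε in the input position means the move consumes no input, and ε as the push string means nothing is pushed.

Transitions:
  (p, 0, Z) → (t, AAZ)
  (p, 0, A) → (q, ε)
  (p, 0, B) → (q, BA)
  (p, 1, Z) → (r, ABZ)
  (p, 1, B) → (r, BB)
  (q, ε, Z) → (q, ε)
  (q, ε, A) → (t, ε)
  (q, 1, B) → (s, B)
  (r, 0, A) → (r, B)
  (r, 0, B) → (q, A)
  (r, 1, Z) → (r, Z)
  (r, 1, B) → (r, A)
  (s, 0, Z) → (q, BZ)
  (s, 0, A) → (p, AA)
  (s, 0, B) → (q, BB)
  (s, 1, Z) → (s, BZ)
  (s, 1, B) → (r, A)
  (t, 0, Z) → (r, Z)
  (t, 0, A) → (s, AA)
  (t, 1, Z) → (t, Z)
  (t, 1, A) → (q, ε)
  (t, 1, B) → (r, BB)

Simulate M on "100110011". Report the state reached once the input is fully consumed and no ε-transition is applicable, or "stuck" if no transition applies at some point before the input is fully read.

r

(p, 100110011, Z) ⊢ (r, 00110011, ABZ) ⊢ (r, 0110011, BBZ) ⊢ (q, 110011, ABZ) ⊢ (t, 110011, BZ) ⊢ (r, 10011, BBZ) ⊢ (r, 0011, ABZ) ⊢ (r, 011, BBZ) ⊢ (q, 11, ABZ) ⊢ (t, 11, BZ) ⊢ (r, 1, BBZ) ⊢ (r, ε, ABZ)
All input consumed; M is in state r.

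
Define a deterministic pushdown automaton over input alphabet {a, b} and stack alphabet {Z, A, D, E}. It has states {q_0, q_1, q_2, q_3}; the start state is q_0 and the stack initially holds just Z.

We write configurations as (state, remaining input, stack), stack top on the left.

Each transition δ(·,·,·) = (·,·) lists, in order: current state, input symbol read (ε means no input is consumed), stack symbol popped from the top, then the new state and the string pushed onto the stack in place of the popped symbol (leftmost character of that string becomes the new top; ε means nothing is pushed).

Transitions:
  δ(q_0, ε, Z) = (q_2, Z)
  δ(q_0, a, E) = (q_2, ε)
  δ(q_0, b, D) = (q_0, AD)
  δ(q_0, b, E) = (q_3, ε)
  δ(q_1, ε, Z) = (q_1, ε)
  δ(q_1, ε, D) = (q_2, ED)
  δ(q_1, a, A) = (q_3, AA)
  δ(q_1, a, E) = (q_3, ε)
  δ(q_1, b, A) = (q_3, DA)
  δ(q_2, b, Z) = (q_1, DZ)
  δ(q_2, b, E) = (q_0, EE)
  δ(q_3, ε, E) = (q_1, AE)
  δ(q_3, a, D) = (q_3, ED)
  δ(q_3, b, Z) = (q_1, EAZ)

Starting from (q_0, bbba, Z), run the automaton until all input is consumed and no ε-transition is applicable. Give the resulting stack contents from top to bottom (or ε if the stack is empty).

AAEDZ

(q_0, bbba, Z)
  ε-move, top Z: go to q_2, push Z → (q_2, bbba, Z)
  read b, top Z: go to q_1, push DZ → (q_1, bba, DZ)
  ε-move, top D: go to q_2, push ED → (q_2, bba, EDZ)
  read b, top E: go to q_0, push EE → (q_0, ba, EEDZ)
  read b, top E: go to q_3, push ε → (q_3, a, EDZ)
  ε-move, top E: go to q_1, push AE → (q_1, a, AEDZ)
  read a, top A: go to q_3, push AA → (q_3, ε, AAEDZ)
All input consumed in state q_3 with stack AAEDZ.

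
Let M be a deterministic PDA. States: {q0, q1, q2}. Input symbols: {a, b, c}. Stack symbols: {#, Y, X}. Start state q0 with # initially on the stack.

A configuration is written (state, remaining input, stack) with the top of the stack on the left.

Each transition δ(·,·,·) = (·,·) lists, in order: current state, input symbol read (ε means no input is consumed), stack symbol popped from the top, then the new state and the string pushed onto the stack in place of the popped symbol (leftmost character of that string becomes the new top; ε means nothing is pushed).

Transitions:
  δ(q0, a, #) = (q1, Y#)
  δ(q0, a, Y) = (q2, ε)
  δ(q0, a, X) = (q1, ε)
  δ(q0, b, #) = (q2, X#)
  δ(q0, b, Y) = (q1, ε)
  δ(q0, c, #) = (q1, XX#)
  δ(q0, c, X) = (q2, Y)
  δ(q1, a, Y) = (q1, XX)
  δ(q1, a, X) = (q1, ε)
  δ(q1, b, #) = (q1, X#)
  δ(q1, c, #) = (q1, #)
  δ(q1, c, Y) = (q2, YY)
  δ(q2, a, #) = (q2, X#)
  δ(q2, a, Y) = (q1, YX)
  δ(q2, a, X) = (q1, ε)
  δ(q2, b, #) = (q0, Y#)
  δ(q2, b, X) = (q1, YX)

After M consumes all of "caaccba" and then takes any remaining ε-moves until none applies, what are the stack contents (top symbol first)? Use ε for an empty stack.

#

(q0, caaccba, #)
  read c, top #: go to q1, push XX# → (q1, aaccba, XX#)
  read a, top X: go to q1, push ε → (q1, accba, X#)
  read a, top X: go to q1, push ε → (q1, ccba, #)
  read c, top #: go to q1, push # → (q1, cba, #)
  read c, top #: go to q1, push # → (q1, ba, #)
  read b, top #: go to q1, push X# → (q1, a, X#)
  read a, top X: go to q1, push ε → (q1, ε, #)
All input consumed in state q1 with stack #.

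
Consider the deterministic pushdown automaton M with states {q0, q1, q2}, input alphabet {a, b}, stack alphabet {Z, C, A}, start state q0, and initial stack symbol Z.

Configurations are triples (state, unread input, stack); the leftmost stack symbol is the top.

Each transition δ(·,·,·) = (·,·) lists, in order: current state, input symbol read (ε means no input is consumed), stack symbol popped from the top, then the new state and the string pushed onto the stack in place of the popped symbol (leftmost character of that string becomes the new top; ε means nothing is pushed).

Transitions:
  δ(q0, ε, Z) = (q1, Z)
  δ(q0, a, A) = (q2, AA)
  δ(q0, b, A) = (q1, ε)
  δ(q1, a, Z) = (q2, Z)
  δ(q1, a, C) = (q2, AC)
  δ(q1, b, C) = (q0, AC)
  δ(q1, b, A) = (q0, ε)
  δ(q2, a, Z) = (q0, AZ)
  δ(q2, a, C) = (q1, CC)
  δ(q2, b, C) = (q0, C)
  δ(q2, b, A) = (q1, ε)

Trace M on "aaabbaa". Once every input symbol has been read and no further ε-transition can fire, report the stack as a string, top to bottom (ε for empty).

(q0, aaabbaa, Z) ⊢ (q1, aaabbaa, Z) ⊢ (q2, aabbaa, Z) ⊢ (q0, abbaa, AZ) ⊢ (q2, bbaa, AAZ) ⊢ (q1, baa, AZ) ⊢ (q0, aa, Z) ⊢ (q1, aa, Z) ⊢ (q2, a, Z) ⊢ (q0, ε, AZ)
All input consumed in state q0 with stack AZ.

AZ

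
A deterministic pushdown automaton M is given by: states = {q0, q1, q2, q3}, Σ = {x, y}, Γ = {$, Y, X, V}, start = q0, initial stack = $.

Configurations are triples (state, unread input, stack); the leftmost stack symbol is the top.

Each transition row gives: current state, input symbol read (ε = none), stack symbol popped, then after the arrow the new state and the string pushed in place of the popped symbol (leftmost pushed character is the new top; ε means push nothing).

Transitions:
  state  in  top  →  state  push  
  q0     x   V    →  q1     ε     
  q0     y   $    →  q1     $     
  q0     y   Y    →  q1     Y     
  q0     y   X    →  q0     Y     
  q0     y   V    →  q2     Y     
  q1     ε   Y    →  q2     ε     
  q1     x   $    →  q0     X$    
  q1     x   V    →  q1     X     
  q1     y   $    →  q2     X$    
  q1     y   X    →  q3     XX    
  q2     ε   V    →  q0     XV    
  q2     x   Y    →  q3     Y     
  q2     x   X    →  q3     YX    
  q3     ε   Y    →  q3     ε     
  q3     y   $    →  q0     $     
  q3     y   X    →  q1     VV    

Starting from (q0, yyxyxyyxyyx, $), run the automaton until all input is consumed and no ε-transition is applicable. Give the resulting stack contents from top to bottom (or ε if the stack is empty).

XVXVXV$

(q0, yyxyxyyxyyx, $)
  read y, top $: go to q1, push $ → (q1, yxyxyyxyyx, $)
  read y, top $: go to q2, push X$ → (q2, xyxyyxyyx, X$)
  read x, top X: go to q3, push YX → (q3, yxyyxyyx, YX$)
  ε-move, top Y: go to q3, push ε → (q3, yxyyxyyx, X$)
  read y, top X: go to q1, push VV → (q1, xyyxyyx, VV$)
  read x, top V: go to q1, push X → (q1, yyxyyx, XV$)
  read y, top X: go to q3, push XX → (q3, yxyyx, XXV$)
  read y, top X: go to q1, push VV → (q1, xyyx, VVXV$)
  read x, top V: go to q1, push X → (q1, yyx, XVXV$)
  read y, top X: go to q3, push XX → (q3, yx, XXVXV$)
  read y, top X: go to q1, push VV → (q1, x, VVXVXV$)
  read x, top V: go to q1, push X → (q1, ε, XVXVXV$)
All input consumed in state q1 with stack XVXVXV$.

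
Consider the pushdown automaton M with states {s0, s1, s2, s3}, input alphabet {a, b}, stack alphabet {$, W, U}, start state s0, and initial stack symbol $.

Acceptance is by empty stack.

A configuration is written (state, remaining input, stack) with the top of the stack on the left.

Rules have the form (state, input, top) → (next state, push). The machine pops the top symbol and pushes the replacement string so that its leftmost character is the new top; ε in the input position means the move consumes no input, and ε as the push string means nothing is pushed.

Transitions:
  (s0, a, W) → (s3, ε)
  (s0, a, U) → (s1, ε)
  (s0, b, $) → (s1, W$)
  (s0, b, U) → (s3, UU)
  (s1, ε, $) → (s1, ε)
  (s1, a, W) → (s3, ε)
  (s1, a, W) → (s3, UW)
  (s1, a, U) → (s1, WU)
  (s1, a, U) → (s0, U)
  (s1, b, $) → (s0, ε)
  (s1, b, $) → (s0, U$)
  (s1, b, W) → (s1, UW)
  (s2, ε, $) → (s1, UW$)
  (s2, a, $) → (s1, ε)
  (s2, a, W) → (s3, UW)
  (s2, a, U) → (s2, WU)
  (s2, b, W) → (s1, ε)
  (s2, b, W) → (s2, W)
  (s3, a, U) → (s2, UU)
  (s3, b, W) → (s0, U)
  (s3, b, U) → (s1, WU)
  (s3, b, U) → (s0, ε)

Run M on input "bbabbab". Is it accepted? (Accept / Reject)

Reject

No computation consumes all input and empties the stack.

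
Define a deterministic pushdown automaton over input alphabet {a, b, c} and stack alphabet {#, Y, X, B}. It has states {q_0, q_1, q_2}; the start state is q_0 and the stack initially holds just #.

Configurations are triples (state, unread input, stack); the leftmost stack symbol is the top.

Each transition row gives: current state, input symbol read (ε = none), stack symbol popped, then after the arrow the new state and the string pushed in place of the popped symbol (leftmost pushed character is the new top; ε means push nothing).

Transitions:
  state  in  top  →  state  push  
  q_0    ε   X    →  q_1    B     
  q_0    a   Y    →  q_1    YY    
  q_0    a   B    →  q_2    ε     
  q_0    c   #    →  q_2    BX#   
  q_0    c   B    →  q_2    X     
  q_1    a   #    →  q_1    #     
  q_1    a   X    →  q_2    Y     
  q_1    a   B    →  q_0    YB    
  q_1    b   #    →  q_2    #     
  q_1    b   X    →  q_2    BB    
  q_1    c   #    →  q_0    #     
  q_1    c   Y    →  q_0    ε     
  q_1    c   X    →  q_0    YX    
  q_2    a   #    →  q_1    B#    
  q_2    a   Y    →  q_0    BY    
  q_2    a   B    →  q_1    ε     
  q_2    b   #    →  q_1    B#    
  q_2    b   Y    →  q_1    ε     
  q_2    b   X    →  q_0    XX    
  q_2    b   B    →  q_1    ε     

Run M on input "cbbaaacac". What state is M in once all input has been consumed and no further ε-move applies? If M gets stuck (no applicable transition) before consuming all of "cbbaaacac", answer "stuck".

q_0

(q_0, cbbaaacac, #)
  read c, top #: go to q_2, push BX# → (q_2, bbaaacac, BX#)
  read b, top B: go to q_1, push ε → (q_1, baaacac, X#)
  read b, top X: go to q_2, push BB → (q_2, aaacac, BB#)
  read a, top B: go to q_1, push ε → (q_1, aacac, B#)
  read a, top B: go to q_0, push YB → (q_0, acac, YB#)
  read a, top Y: go to q_1, push YY → (q_1, cac, YYB#)
  read c, top Y: go to q_0, push ε → (q_0, ac, YB#)
  read a, top Y: go to q_1, push YY → (q_1, c, YYB#)
  read c, top Y: go to q_0, push ε → (q_0, ε, YB#)
All input consumed; M is in state q_0.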